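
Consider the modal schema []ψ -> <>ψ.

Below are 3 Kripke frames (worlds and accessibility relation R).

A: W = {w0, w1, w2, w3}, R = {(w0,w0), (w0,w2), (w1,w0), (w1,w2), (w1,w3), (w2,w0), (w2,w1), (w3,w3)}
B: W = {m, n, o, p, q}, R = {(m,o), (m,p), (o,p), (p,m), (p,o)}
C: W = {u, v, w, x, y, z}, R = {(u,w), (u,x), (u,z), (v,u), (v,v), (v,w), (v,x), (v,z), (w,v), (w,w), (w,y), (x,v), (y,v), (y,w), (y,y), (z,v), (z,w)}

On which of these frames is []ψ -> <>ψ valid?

The schema corresponds to seriality: forall x exists y Rxy.
A: ✓.
B: fails — world n has no successor.
C: ✓.
Valid on: A, C.

A, C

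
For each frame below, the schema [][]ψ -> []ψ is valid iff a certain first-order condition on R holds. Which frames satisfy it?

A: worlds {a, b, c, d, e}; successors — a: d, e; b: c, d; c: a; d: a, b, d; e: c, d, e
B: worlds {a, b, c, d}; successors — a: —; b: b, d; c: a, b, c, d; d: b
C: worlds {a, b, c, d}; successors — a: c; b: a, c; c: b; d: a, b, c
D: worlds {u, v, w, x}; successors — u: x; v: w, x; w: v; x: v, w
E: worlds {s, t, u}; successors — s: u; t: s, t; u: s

This is the axiom for density; its first-order frame correspondent is forall x forall y (Rxy -> exists z (Rxz & Rzy)).
A: fails — Rbc but no z with Rbz and Rzc.
B: ✓.
C: fails — Rba but no z with Rbz and Rza.
D: fails — Rvx but no z with Rvz and Rzx.
E: fails — Rsu but no z with Rsz and Rzu.
Valid on: B.

B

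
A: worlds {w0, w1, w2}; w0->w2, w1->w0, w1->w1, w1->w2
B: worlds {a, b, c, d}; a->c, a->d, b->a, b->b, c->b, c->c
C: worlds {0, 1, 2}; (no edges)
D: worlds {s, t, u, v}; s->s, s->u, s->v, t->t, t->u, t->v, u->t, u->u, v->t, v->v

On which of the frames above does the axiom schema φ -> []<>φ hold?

C

Frame correspondent (Sahlqvist): forall x forall y (Rxy -> Ryx) — i.e. symmetry.
A: fails — Rw1w2 but not Rw2w1.
B: fails — Rba but not Rab.
C: holds.
D: fails — Rsv but not Rvs.
Valid on: C.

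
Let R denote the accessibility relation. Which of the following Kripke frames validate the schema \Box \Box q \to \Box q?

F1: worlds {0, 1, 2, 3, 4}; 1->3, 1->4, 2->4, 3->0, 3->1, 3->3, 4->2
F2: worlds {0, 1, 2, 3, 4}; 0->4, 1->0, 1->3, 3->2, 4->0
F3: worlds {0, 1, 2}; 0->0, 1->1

This is the axiom for density; its first-order frame correspondent is \forall x \forall y (Rxy \to \exists z (Rxz \wedge Rzy)).
F1: fails — R14 but no z with R1z and Rz4.
F2: fails — R10 but no z with R1z and Rz0.
F3: condition met.

F3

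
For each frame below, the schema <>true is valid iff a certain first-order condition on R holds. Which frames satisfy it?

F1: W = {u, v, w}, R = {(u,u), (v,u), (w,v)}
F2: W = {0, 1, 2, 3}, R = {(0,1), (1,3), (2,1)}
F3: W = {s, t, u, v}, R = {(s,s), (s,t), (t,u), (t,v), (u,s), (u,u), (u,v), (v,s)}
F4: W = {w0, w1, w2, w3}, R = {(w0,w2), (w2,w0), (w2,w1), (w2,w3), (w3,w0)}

F1, F3

The schema corresponds to seriality: forall x exists y Rxy.
F1: satisfies the condition.
F2: fails — world 3 has no successor.
F3: satisfies the condition.
F4: fails — world w1 has no successor.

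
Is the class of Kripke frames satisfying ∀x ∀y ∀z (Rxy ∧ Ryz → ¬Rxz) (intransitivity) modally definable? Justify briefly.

Any modally definable frame class is closed under surjective bounded morphisms.
The 5-cycle (worlds a,b,c,d,e with a→b→c→d→e→a) is intransitive. Mapping every world to a single reflexive point • is a surjective bounded morphism; the reflexive point is not intransitive (R••∧R•• but R••).
So no modal formula (or set of formulas) defines exactly the intransitive frames.

No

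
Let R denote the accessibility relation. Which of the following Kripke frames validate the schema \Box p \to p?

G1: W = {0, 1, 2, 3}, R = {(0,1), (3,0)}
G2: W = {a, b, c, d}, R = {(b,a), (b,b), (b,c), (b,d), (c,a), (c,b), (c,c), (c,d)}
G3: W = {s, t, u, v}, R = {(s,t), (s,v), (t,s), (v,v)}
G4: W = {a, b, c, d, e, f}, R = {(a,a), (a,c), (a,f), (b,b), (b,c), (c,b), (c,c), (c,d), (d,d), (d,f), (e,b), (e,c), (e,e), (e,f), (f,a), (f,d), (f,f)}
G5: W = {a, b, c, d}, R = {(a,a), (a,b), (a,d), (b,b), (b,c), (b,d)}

G4

This is the axiom for reflexivity; its first-order frame correspondent is \forall x Rxx.
G1: fails — world 0 does not see itself.
G2: fails — world a does not see itself.
G3: fails — world s does not see itself.
G4: holds.
G5: fails — world c does not see itself.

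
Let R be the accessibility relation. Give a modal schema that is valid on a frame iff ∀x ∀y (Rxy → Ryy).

This is shift-reflexivity; the standard corresponding axiom is T□: □(□ψ → ψ).

□(□ψ → ψ)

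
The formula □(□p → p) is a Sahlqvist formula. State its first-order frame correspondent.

Suppose □(□p→p) is valid. Take Rxy and set V(p)={w : Ryw}. Then at y, □p holds; since □(□p→p) at x, □p→p at y, so p at y, i.e. Ryy.
Conversely, on a frame with shift-reflexivity the schema holds at every world under every valuation.
So the correspondent is shift-reflexivity.

shift-reflexivity: ∀x ∀y (Rxy → Ryy)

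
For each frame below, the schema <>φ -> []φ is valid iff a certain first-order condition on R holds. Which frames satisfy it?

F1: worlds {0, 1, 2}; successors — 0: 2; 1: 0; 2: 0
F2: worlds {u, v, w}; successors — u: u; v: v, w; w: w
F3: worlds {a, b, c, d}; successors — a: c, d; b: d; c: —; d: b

The schema corresponds to partial functionality: forall x forall y forall z (Rxy & Rxz -> y = z).
F1: condition met.
F2: fails — v sees both v and w.
F3: fails — a sees both c and d.
Valid on: F1.

F1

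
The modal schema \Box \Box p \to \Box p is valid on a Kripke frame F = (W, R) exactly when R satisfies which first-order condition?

Density

Suppose □□p→□p is valid. Take Rxy and set V(p)={w : xR²w}. Then □□p at x, so □p at x, so p at y, i.e. ∃z(Rxz∧Rzy).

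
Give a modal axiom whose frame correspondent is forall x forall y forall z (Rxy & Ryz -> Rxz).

This is transitivity; the standard corresponding axiom is 4: □s → □□s.
Suppose □s→□□s is valid. Take Rxy, Ryz and set V(s)={w : Rxw}. Then □s at x, so □□s at x, so □s at y, so s at z, i.e. Rxz.

□s → □□s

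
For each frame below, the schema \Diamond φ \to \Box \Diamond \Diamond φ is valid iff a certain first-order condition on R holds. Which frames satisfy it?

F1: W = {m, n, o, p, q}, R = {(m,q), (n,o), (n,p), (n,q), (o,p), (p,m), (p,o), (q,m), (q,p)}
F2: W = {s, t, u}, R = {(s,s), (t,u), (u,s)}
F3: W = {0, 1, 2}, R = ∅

F3

Frame correspondent (Sahlqvist): \forall x \forall y \forall z ((xRy \wedge xRz) \to \exists w (y = w \wedge z R^2 w)) — i.e. a generalized confluence (Geach) condition.
F1: fails — nRo, nRp but no w with o=w and pR²w.
F2: fails — tRu, tRu but no w with u=w and uR²w.
F3: holds.
Valid on: F3.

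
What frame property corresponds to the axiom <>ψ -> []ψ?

partial functionality

This schema is the CD axiom.
It corresponds to partial functionality: forall x forall y forall z (Rxy & Rxz -> y = z).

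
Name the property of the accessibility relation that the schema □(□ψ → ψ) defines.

shift-reflexivity

Suppose □(□ψ→ψ) is valid. Take Rxy and set V(ψ)={w : Ryw}. Then at y, □ψ holds; since □(□ψ→ψ) at x, □ψ→ψ at y, so ψ at y, i.e. Ryy.
Conversely, on a frame with shift-reflexivity the schema holds at every world under every valuation.
Frame condition: ∀x ∀y (Rxy → Ryy).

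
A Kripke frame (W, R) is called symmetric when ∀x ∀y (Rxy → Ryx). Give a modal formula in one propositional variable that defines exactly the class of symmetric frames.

This is symmetry; the standard corresponding axiom is B: ψ → □◇ψ.

ψ → □◇ψ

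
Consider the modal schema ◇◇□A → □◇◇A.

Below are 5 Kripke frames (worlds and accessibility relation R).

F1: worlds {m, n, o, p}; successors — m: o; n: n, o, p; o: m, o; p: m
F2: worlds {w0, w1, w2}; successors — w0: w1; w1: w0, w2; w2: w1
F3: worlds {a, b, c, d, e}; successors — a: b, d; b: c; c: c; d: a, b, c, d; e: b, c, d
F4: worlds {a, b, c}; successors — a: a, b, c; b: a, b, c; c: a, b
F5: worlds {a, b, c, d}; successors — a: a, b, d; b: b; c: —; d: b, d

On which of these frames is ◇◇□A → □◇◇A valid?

The schema corresponds to a generalized confluence (Geach) condition: ∀x ∀y ∀z ((xR²y ∧ xRz) → ∃w (yRw ∧ zR²w)).
F1: fails — nR²p, nRp but no w with pRw and pR²w.
F2: satisfies the condition.
F3: fails — aR²a, aRb but no w with aRw and bR²w.
F4: satisfies the condition.
F5: satisfies the condition.

F2, F4, F5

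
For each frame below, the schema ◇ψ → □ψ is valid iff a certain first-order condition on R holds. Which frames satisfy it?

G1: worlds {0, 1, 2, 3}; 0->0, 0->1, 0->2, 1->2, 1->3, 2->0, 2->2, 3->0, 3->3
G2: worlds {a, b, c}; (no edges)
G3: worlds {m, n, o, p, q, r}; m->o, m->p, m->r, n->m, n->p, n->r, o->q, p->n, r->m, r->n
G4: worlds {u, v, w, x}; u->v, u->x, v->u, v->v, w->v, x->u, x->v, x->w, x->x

This is the axiom for partial functionality; its first-order frame correspondent is ∀x ∀y ∀z (Rxy ∧ Rxz → y = z).
G1: fails — 0 sees both 0 and 1.
G2: condition met.
G3: fails — m sees both o and p.
G4: fails — u sees both v and x.
Valid on: G2.

G2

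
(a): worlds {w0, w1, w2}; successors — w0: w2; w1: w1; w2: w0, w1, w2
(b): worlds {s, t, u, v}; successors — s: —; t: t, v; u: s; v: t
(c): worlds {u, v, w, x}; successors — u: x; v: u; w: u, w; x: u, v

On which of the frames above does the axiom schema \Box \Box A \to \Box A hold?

The schema corresponds to density: \forall x \forall y (Rxy \to \exists z (Rxz \wedge Rzy)).
(a): holds.
(b): fails — Rus but no z with Ruz and Rzs.
(c): fails — Rvu but no z with Rvz and Rzu.

(a)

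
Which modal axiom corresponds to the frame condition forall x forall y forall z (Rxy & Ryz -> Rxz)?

□q → □□q

The condition is transitivity. The 4 schema □q → □□q defines it.
Suppose □q→□□q is valid. Take Rxy, Ryz and set V(q)={w : Rxw}. Then □q at x, so □□q at x, so □q at y, so q at z, i.e. Rxz.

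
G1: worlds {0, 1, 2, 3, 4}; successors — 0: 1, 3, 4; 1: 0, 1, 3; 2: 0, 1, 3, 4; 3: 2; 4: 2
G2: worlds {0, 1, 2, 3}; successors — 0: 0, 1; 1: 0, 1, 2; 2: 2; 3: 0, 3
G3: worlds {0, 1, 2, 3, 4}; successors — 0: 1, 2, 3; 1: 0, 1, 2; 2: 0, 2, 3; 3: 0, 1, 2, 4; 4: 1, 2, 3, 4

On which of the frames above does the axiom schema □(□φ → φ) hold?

Frame correspondent (Sahlqvist): ∀x ∀y (Rxy → Ryy) — i.e. shift-reflexivity.
G1: fails — R10 but not R00.
G2: ✓.
G3: fails — R10 but not R00.

G2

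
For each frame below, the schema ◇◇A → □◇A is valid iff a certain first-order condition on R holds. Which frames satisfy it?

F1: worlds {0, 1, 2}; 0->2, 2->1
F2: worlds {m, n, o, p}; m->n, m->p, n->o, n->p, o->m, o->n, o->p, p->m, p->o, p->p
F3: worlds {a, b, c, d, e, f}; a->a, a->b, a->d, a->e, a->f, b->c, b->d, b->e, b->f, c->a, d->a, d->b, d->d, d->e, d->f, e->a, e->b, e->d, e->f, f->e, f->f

The schema corresponds to a generalized confluence (Geach) condition: ∀x ∀y ∀z ((xR²y ∧ xRz) → ∃w (y = w ∧ zRw)).
F1: satisfies the condition.
F2: fails — mR²m, mRn but no w with m=w and nRw.
F3: fails — aR²a, aRb but no w with a=w and bRw.

F1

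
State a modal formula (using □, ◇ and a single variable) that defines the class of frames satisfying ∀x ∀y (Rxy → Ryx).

The condition is symmetry. The B schema ψ → □◇ψ defines it.
Suppose ψ→□◇ψ is valid. Take Rxy and set V(ψ)={x}. Then ψ at x, so □◇ψ at x, so ◇ψ at y, so some z with Ryz has ψ; z=x, i.e. Ryx.

ψ → □◇ψ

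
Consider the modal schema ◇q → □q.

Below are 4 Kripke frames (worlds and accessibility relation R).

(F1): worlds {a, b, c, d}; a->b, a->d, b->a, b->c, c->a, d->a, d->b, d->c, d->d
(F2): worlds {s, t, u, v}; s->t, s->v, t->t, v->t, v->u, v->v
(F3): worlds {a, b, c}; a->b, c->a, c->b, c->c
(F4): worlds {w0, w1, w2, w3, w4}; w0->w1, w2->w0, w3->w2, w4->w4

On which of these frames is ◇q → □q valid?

(F4)

Frame correspondent (Sahlqvist): ∀x ∀y ∀z (Rxy ∧ Rxz → y = z) — i.e. partial functionality.
(F1): fails — a sees both b and d.
(F2): fails — s sees both t and v.
(F3): fails — c sees both a and b.
(F4): holds.
Valid on: (F4).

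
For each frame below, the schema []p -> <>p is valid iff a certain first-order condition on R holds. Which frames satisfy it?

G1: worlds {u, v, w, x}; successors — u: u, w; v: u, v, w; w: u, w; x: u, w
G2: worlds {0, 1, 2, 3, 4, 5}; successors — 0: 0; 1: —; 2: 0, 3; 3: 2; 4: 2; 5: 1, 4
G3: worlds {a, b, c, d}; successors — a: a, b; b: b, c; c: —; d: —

G1

Frame correspondent (Sahlqvist): forall x exists y Rxy — i.e. seriality.
G1: holds.
G2: fails — world 1 has no successor.
G3: fails — world c has no successor.
Valid on: G1.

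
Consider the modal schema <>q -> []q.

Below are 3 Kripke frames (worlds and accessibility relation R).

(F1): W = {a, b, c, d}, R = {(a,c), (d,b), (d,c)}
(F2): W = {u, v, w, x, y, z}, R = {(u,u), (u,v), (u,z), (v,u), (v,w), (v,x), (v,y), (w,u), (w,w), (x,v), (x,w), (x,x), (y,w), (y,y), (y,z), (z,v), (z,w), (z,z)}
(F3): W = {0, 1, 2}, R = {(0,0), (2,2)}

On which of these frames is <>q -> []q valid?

This is the axiom for partial functionality; its first-order frame correspondent is forall x forall y forall z (Rxy & Rxz -> y = z).
(F1): fails — d sees both b and c.
(F2): fails — u sees both u and v.
(F3): ✓.
Valid on: (F3).

(F3)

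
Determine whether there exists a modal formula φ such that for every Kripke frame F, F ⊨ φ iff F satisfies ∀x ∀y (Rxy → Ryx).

Yes — defined by q → □◇q

This is a Sahlqvist condition; the B axiom q → □◇q defines it.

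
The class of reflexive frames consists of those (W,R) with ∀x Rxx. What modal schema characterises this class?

□ψ → ψ

This is reflexivity; the standard corresponding axiom is T: □ψ → ψ.
Suppose □ψ→ψ is valid. At any x set V(ψ)={w : Rxw}. Then □ψ holds at x, so ψ holds at x, i.e. Rxx.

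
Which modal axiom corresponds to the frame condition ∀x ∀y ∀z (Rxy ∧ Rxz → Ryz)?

A defining formula is ◇s → □◇s (the 5 axiom).

◇s → □◇s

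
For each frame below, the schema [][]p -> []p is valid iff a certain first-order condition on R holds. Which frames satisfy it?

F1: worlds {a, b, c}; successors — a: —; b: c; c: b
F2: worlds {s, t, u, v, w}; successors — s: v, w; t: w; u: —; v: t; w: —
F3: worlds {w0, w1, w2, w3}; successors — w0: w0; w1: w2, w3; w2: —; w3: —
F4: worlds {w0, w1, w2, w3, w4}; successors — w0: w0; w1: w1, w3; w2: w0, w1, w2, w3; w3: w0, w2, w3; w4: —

This is the axiom for density; its first-order frame correspondent is forall x forall y (Rxy -> exists z (Rxz & Rzy)).
F1: fails — Rbc but no z with Rbz and Rzc.
F2: fails — Rvt but no z with Rvz and Rzt.
F3: fails — Rw1w2 but no z with Rw1z and Rzw2.
F4: holds.
Valid on: F4.

F4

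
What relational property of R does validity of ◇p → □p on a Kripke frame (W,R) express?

Suppose ◇p→□p is valid. Take Rxy, Rxz and set V(p)={y}. Then ◇p at x, so □p at x, so p at z, i.e. z=y.
Conversely, any frame satisfying ∀x ∀y ∀z (Rxy ∧ Rxz → y = z) validates the schema.
Frame condition: ∀x ∀y ∀z (Rxy ∧ Rxz → y = z).

partial functionality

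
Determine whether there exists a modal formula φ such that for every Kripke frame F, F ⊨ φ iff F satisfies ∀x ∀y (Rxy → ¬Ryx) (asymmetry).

Not definable by any modal formula

Modal frame validity is preserved under surjective bounded morphisms.
The 5-cycle (worlds a,b,c,d,e with a→b→c→d→e→a) is asymmetric. Mapping every world to a single reflexive point • is a surjective bounded morphism, and the reflexive point is not asymmetric (R•• but asymmetry requires ¬R••).
So the class is not modally definable.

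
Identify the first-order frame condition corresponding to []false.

emptiness of R: forall x forall y ~Rxy

This is the Ver axiom.
Its frame correspondent is emptiness of R — forall x forall y ~Rxy.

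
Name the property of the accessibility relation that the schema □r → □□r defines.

Suppose □r→□□r is valid. Take Rxy, Ryz and set V(r)={w : Rxw}. Then □r at x, so □□r at x, so □r at y, so r at z, i.e. Rxz.

transitivity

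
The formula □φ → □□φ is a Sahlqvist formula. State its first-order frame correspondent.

Suppose □φ→□□φ is valid. Take Rxy, Ryz and set V(φ)={w : Rxw}. Then □φ at x, so □□φ at x, so □φ at y, so φ at z, i.e. Rxz.
The converse is a direct semantic check.
Frame condition: ∀x ∀y ∀z (Rxy ∧ Ryz → Rxz).

transitivity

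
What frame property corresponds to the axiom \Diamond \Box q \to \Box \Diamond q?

Suppose ◇□q→□◇q is valid. Take Rxy, Rxz and set V(q)={w : Ryw}. Then □q at y so ◇□q at x, so □◇q at x, so ◇q at z, giving w with Rzw and Ryw.
The converse is a direct semantic check.
So the correspondent is convergence.

Convergence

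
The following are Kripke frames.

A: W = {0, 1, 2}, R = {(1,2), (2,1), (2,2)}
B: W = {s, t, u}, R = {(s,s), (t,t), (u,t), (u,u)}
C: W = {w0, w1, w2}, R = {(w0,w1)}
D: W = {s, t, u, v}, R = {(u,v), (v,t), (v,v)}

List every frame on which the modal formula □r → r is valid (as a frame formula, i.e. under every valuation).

This is the axiom for reflexivity; its first-order frame correspondent is ∀x Rxx.
A: fails — world 0 does not see itself.
B: condition met.
C: fails — world w0 does not see itself.
D: fails — world s does not see itself.
Valid on: B.

B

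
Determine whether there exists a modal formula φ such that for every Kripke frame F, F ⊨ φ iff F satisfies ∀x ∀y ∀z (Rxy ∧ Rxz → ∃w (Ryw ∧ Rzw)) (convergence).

Yes: it is convergence, defined by the .2 schema ◇□r → □◇r.
Suppose ◇□r→□◇r is valid. Take Rxy, Rxz and set V(r)={w : Ryw}. Then □r at y so ◇□r at x, so □◇r at x, so ◇r at z, giving w with Rzw and Ryw.

Yes — defined by ◇□r → □◇r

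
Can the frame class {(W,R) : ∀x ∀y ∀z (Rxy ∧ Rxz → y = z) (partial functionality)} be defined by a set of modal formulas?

Yes, by ◇q → □q

The condition is partial functionality. A defining modal formula is ◇q → □q.
Suppose ◇q→□q is valid. Take Rxy, Rxz and set V(q)={y}. Then ◇q at x, so □q at x, so q at z, i.e. z=y.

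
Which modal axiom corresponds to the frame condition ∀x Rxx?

This is reflexivity; the standard corresponding axiom is T: □q → q.
Suppose □q→q is valid. At any x set V(q)={w : Rxw}. Then □q holds at x, so q holds at x, i.e. Rxx.

□q → q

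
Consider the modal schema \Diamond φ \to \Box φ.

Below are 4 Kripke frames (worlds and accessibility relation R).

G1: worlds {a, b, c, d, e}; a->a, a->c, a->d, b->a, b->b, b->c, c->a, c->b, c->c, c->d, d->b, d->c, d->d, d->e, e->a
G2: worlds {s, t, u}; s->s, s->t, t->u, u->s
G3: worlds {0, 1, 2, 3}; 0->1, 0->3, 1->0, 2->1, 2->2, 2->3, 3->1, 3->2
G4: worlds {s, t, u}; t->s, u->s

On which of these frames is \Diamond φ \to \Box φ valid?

G4

This is the axiom for partial functionality; its first-order frame correspondent is \forall x \forall y \forall z (Rxy \wedge Rxz \to y = z).
G1: fails — a sees both a and c.
G2: fails — s sees both s and t.
G3: fails — 0 sees both 1 and 3.
G4: ✓.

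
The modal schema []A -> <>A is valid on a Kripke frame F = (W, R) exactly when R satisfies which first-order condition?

Suppose □A→◇A is valid. At any x set V(A)=W. Then □A at x, so ◇A at x, so x has a successor.

Seriality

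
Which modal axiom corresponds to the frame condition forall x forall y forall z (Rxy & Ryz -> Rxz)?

A defining formula is □s → □□s (the 4 axiom).
Suppose □s→□□s is valid. Take Rxy, Ryz and set V(s)={w : Rxw}. Then □s at x, so □□s at x, so □s at y, so s at z, i.e. Rxz.

□s → □□s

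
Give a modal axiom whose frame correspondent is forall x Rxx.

□s → s

A defining formula is □s → s (the T axiom).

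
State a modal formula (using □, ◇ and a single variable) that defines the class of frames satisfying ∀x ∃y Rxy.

□r → ◇r

The condition is seriality. The D schema □r → ◇r defines it.
Suppose □r→◇r is valid. At any x set V(r)=W. Then □r at x, so ◇r at x, so x has a successor.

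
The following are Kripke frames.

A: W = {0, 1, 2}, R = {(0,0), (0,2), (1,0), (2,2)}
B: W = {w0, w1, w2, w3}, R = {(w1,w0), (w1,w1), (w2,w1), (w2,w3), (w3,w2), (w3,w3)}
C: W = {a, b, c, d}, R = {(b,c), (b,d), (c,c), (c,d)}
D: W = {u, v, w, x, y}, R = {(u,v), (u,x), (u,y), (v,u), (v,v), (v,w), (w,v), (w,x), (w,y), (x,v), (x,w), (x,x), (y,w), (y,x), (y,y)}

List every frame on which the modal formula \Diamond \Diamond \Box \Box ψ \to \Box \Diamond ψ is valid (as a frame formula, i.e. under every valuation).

A, D

This is the axiom for a generalized confluence (Geach) condition; its first-order frame correspondent is \forall x \forall y \forall z ((x R^2 y \wedge xRz) \to \exists w (y R^2 w \wedge zRw)).
A: holds.
B: fails — w1R²w0, w1Rw0 but no w with w0R²w and w0Rw.
C: fails — bR²c, bRd but no w with cR²w and dRw.
D: holds.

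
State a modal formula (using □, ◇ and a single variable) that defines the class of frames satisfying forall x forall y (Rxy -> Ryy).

□(□s → s)

The condition is shift-reflexivity. The T□ schema □(□s → s) defines it.
Suppose □(□s→s) is valid. Take Rxy and set V(s)={w : Ryw}. Then at y, □s holds; since □(□s→s) at x, □s→s at y, so s at y, i.e. Ryy.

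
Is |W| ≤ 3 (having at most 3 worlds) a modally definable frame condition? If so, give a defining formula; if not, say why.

Any modally definable frame class is closed under disjoint unions.
Any modal formula valid on each of 4 disjoint one-world frames is valid on their disjoint union (validity is preserved under disjoint unions). Each one-world frame has |W|=1≤3, but the union has |W|=4.
So no modal formula (or set of formulas) defines exactly the |W|≤3 frames.

No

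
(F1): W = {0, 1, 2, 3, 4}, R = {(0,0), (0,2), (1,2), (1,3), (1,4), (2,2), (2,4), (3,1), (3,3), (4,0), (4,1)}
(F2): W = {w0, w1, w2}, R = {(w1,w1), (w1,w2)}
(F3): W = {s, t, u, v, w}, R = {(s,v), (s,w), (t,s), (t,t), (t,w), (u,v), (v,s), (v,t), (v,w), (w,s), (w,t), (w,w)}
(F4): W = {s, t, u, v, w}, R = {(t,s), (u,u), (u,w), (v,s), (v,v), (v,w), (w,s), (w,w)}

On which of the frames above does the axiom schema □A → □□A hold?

This is the axiom for transitivity; its first-order frame correspondent is ∀x ∀y ∀z (Rxy ∧ Ryz → Rxz).
(F1): fails — R02 and R24 but not R04.
(F2): satisfies the condition.
(F3): fails — Ruv and Rvw but not Ruw.
(F4): fails — Ruw and Rws but not Rus.
Valid on: (F2).

(F2)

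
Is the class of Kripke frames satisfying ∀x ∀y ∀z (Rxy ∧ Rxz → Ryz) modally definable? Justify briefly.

Yes: it is the Euclidean property, defined by the 5 schema ◇q → □◇q.

Yes, by ◇q → □◇q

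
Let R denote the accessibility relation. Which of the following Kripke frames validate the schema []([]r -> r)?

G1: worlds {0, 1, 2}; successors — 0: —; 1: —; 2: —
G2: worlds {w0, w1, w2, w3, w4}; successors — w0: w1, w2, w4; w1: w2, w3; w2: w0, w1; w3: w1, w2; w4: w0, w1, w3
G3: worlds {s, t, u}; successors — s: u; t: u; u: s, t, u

G1

The schema corresponds to shift-reflexivity: forall x forall y (Rxy -> Ryy).
G1: ✓.
G2: fails — Rw1w2 but not Rw2w2.
G3: fails — Rut but not Rtt.
Valid on: G1.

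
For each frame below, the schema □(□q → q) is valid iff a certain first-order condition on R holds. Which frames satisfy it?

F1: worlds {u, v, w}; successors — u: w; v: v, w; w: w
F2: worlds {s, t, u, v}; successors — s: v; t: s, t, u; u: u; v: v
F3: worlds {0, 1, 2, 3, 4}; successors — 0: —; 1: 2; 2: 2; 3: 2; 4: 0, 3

F1

This is the axiom for shift-reflexivity; its first-order frame correspondent is ∀x ∀y (Rxy → Ryy).
F1: satisfies the condition.
F2: fails — Rts but not Rss.
F3: fails — R43 but not R33.
Valid on: F1.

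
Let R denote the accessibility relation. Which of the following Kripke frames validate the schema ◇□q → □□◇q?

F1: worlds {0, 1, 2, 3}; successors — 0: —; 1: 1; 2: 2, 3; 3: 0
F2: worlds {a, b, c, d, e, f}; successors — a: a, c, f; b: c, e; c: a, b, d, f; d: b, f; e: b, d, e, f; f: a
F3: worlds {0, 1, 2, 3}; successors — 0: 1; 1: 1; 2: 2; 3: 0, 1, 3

F3

This is the axiom for a generalized confluence (Geach) condition; its first-order frame correspondent is ∀x ∀y ∀z ((xRy ∧ xR²z) → ∃w (yRw ∧ zRw)).
F1: fails — 2R2, 2R²0 but no w with 2Rw and 0Rw.
F2: fails — aRc, aR²b but no w with cRw and bRw.
F3: holds.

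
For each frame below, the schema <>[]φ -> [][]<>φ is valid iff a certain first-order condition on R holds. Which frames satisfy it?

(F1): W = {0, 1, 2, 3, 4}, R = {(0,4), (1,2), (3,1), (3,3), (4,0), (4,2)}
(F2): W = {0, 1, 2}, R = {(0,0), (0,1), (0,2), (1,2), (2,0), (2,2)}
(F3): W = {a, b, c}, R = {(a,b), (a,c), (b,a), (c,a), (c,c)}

(F2)

This is the axiom for a generalized confluence (Geach) condition; its first-order frame correspondent is forall x forall y forall z ((xRy & x R^2 z) -> exists w (yRw & zRw)).
(F1): fails — 0R4, 0R²0 but no w with 4Rw and 0Rw.
(F2): holds.
(F3): fails — aRb, aR²a but no w with bRw and aRw.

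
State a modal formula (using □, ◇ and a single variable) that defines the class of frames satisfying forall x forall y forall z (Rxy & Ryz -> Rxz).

□s → □□s

This is transitivity; the standard corresponding axiom is 4: □s → □□s.
Suppose □s→□□s is valid. Take Rxy, Ryz and set V(s)={w : Rxw}. Then □s at x, so □□s at x, so □s at y, so s at z, i.e. Rxz.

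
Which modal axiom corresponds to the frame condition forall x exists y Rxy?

□p → ◇p

A defining formula is □p → ◇p (the D axiom).
Suppose □p→◇p is valid. At any x set V(p)=W. Then □p at x, so ◇p at x, so x has a successor.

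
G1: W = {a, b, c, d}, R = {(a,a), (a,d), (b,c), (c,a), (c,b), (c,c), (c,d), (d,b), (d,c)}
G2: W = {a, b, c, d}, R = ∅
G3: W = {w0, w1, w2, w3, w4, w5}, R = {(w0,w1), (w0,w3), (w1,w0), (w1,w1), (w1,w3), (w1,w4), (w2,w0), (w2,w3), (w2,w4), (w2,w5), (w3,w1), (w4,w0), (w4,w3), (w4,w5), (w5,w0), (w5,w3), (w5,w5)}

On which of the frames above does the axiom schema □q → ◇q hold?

G1, G3

This is the axiom for seriality; its first-order frame correspondent is ∀x ∃y Rxy.
G1: condition met.
G2: fails — world a has no successor.
G3: condition met.
Valid on: G1, G3.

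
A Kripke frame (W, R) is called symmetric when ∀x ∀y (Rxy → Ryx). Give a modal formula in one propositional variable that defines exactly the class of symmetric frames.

A defining formula is p → □◇p (the B axiom).
Suppose p→□◇p is valid. Take Rxy and set V(p)={x}. Then p at x, so □◇p at x, so ◇p at y, so some z with Ryz has p; z=x, i.e. Ryx.

p → □◇p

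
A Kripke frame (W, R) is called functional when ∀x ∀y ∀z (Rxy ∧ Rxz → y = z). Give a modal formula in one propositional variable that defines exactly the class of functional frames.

◇r → □r

A defining formula is ◇r → □r (the CD axiom).
Suppose ◇r→□r is valid. Take Rxy, Rxz and set V(r)={y}. Then ◇r at x, so □r at x, so r at z, i.e. z=y.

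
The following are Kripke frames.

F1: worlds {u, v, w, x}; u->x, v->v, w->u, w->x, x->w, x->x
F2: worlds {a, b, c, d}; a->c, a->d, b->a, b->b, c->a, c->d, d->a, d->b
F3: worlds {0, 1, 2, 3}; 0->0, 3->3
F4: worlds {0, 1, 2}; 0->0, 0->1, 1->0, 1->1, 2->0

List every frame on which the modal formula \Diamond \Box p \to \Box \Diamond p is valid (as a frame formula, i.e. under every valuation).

This is the axiom for convergence; its first-order frame correspondent is \forall x \forall y \forall z (Rxy \wedge Rxz \to \exists w (Ryw \wedge Rzw)).
F1: satisfies the condition.
F2: fails — Rbb and Rba but b and a have no common successor.
F3: satisfies the condition.
F4: satisfies the condition.
Valid on: F1, F3, F4.

F1, F3, F4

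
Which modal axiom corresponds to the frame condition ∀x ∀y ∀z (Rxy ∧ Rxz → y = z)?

A defining formula is ◇q → □q (the CD axiom).

◇q → □q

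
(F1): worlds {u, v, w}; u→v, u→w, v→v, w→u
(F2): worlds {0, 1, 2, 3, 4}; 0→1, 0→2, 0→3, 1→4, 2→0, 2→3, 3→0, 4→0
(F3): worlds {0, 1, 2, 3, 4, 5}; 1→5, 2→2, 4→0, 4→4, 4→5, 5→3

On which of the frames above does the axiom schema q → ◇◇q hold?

(F1)

This is the axiom for a generalized confluence (Geach) condition; its first-order frame correspondent is ∀x ∃w (x = w ∧ xR²w).
(F1): condition met.
(F2): fails — at 1 but no w with 1=w and 1R²w.
(F3): fails — at 0 but no w with 0=w and 0R²w.
Valid on: (F1).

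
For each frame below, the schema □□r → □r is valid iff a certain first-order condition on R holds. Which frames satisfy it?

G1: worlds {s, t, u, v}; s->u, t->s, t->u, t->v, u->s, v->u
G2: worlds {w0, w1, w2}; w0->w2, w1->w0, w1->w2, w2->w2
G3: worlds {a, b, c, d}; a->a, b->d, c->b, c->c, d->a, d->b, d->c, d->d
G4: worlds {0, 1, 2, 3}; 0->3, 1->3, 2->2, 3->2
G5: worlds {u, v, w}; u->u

The schema corresponds to density: ∀x ∀y (Rxy → ∃z (Rxz ∧ Rzy)).
G1: fails — Rtv but no z with Rtz and Rzv.
G2: fails — Rw1w0 but no z with Rw1z and Rzw0.
G3: satisfies the condition.
G4: fails — R03 but no z with R0z and Rz3.
G5: satisfies the condition.
Valid on: G3, G5.

G3, G5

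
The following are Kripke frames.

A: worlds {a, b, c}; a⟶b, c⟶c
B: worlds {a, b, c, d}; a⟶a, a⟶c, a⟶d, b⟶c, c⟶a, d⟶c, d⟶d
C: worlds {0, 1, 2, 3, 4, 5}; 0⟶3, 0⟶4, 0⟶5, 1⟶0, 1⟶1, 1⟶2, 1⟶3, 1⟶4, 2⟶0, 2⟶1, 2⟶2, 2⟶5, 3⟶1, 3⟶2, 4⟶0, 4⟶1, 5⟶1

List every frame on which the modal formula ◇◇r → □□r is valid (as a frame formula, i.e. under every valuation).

The schema corresponds to a generalized confluence (Geach) condition: ∀x ∀y ∀z ((xR²y ∧ xR²z) → ∃w (y = w ∧ z = w)).
A: holds.
B: fails — aR²a, aR²c but a ≠ c.
C: fails — 0R²0, 0R²1 but 0 ≠ 1.
Valid on: A.

A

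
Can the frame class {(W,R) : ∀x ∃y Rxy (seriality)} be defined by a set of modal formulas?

The condition is seriality. A defining modal formula is □r → ◇r.
Suppose □r→◇r is valid. At any x set V(r)=W. Then □r at x, so ◇r at x, so x has a successor.

Yes — defined by □r → ◇r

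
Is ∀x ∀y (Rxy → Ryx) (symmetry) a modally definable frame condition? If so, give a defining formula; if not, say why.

Yes: it is symmetry, defined by the B schema q → □◇q.

Yes, by q → □◇q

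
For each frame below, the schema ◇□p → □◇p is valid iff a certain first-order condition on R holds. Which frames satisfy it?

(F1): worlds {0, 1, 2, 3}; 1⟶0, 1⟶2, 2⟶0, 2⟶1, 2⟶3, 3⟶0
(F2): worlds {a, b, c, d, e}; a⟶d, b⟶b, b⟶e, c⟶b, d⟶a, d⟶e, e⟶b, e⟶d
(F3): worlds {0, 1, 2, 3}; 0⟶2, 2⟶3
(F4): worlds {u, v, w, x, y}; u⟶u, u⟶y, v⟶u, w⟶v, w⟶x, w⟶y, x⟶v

This is the axiom for convergence; its first-order frame correspondent is ∀x ∀y ∀z (Rxy ∧ Rxz → ∃w (Ryw ∧ Rzw)).
(F1): fails — R10 and R10 but 0 and 0 have no common successor.
(F2): condition met.
(F3): fails — R23 and R23 but 3 and 3 have no common successor.
(F4): fails — Ruu and Ruy but u and y have no common successor.

(F2)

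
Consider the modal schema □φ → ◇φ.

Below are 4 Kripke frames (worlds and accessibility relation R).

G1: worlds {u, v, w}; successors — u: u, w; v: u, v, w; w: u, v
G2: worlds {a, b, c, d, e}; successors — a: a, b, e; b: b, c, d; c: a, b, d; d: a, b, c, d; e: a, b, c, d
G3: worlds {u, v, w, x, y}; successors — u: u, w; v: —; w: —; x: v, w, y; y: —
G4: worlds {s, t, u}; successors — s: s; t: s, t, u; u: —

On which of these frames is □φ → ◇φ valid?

G1, G2

The schema corresponds to seriality: ∀x ∃y Rxy.
G1: ✓.
G2: ✓.
G3: fails — world v has no successor.
G4: fails — world u has no successor.
Valid on: G1, G2.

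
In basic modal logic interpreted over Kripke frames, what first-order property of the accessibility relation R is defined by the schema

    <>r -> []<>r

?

the Euclidean property: forall x forall y forall z (Rxy & Rxz -> Ryz)

This schema is the 5 axiom.
It corresponds to the Euclidean property: forall x forall y forall z (Rxy & Rxz -> Ryz).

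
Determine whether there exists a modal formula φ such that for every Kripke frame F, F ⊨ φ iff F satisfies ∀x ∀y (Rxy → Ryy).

This is a Sahlqvist condition; the T□ axiom □(□r → r) defines it.
Suppose □(□r→r) is valid. Take Rxy and set V(r)={w : Ryw}. Then at y, □r holds; since □(□r→r) at x, □r→r at y, so r at y, i.e. Ryy.

Definable; □(□r → r) defines it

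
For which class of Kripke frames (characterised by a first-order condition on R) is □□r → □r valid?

density: ∀x ∀y (Rxy → ∃z (Rxz ∧ Rzy))

Suppose □□r→□r is valid. Take Rxy and set V(r)={w : xR²w}. Then □□r at x, so □r at x, so r at y, i.e. ∃z(Rxz∧Rzy).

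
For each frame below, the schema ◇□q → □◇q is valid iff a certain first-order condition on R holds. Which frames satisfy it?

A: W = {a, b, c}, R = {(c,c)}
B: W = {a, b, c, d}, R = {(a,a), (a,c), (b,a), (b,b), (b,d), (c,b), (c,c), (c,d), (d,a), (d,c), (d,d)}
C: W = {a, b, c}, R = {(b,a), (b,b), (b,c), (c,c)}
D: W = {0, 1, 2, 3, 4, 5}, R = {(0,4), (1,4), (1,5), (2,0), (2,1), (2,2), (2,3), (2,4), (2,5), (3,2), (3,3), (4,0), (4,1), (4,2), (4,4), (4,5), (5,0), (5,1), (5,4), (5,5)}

The schema corresponds to convergence: ∀x ∀y ∀z (Rxy ∧ Rxz → ∃w (Ryw ∧ Rzw)).
A: holds.
B: holds.
C: fails — Rba and Rba but a and a have no common successor.
D: fails — R25 and R23 but 5 and 3 have no common successor.
Valid on: A, B.

A, B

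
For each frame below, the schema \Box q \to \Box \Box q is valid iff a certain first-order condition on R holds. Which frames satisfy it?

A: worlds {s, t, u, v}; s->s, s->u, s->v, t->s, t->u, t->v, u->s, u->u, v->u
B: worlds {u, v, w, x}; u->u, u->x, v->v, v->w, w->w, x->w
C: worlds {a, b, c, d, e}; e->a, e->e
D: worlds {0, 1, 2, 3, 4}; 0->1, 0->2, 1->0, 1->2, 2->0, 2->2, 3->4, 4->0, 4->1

C

This is the axiom for transitivity; its first-order frame correspondent is \forall x \forall y \forall z (Rxy \wedge Ryz \to Rxz).
A: fails — Rus and Rsv but not Ruv.
B: fails — Rux and Rxw but not Ruw.
C: condition met.
D: fails — R10 and R01 but not R11.
Valid on: C.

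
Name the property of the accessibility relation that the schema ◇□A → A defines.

symmetry: ∀x ∀y (Rxy → Ryx)

This is frame-equivalent to A → □◇A (substitute ¬A for A and contrapose).
Suppose A→□◇A is valid. Take Rxy and set V(A)={x}. Then A at x, so □◇A at x, so ◇A at y, so some z with Ryz has A; z=x, i.e. Ryx.
Conversely, on a frame with symmetry the schema holds at every world under every valuation.
So the correspondent is symmetry.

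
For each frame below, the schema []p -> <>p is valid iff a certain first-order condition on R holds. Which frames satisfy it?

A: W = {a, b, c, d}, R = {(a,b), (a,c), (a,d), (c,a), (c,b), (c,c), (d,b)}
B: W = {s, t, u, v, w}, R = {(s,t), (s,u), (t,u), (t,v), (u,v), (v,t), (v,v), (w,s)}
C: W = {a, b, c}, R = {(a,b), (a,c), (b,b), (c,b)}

The schema corresponds to seriality: forall x exists y Rxy.
A: fails — world b has no successor.
B: ✓.
C: ✓.
Valid on: B, C.

B, C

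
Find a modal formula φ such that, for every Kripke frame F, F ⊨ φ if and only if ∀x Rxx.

The condition is reflexivity. The T schema □r → r defines it.

□r → r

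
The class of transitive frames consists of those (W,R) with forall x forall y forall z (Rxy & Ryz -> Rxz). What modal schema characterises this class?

The condition is transitivity. The 4 schema □q → □□q defines it.
Suppose □q→□□q is valid. Take Rxy, Ryz and set V(q)={w : Rxw}. Then □q at x, so □□q at x, so □q at y, so q at z, i.e. Rxz.

□q → □□q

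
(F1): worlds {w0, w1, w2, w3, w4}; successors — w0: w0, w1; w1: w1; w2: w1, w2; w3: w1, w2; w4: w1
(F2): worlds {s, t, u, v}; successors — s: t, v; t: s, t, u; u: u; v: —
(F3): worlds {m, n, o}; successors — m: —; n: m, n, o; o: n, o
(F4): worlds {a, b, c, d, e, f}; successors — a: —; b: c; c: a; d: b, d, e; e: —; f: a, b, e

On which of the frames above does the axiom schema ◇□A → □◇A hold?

(F1)

Frame correspondent (Sahlqvist): ∀x ∀y ∀z (Rxy ∧ Rxz → ∃w (Ryw ∧ Rzw)) — i.e. convergence.
(F1): ✓.
(F2): fails — Rsv and Rsv but v and v have no common successor.
(F3): fails — Rnn and Rnm but n and m have no common successor.
(F4): fails — Rca and Rca but a and a have no common successor.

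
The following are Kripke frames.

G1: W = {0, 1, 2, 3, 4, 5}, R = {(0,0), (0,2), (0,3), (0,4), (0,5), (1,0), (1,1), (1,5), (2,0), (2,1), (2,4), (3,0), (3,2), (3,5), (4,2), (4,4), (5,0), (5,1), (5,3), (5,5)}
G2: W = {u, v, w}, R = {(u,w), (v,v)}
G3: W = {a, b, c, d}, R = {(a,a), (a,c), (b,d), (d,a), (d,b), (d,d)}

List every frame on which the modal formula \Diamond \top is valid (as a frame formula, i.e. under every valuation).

G1

Frame correspondent (Sahlqvist): \forall x \exists y Rxy — i.e. seriality.
G1: condition met.
G2: fails — world w has no successor.
G3: fails — world c has no successor.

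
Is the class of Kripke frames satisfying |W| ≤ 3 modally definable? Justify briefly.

Not definable by any modal formula

Modal frame validity is preserved under disjoint unions.
Any modal formula valid on each of 4 disjoint one-world frames is valid on their disjoint union (validity is preserved under disjoint unions). Each one-world frame has |W|=1≤3, but the union has |W|=4.
Hence having at most 3 worlds is not modally definable.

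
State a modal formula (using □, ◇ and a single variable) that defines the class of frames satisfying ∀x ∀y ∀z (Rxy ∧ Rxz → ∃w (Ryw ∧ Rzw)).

◇□q → □◇q

This is convergence; the standard corresponding axiom is .2: ◇□q → □◇q.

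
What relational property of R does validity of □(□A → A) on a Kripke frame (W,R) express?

shift-reflexivity

This schema is the T□ axiom.
It corresponds to shift-reflexivity: ∀x ∀y (Rxy → Ryy).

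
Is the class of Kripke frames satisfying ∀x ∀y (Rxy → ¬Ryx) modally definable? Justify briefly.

Any modally definable frame class is closed under surjective bounded morphisms.
The 5-cycle (worlds s,t,u,v,w with s→t→u→v→w→s) is asymmetric. Mapping every world to a single reflexive point • is a surjective bounded morphism, and the reflexive point is not asymmetric (R•• but asymmetry requires ¬R••).
Hence asymmetry is not modally definable.

No — not modally definable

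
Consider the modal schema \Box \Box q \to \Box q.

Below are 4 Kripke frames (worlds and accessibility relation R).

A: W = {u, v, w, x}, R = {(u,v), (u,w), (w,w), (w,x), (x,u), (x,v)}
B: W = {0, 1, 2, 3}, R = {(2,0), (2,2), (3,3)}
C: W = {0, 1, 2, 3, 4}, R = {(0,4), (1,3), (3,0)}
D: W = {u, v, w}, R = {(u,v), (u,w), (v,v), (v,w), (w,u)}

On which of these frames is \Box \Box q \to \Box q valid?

The schema corresponds to density: \forall x \forall y (Rxy \to \exists z (Rxz \wedge Rzy)).
A: fails — Ruv but no z with Ruz and Rzv.
B: condition met.
C: fails — R04 but no z with R0z and Rz4.
D: fails — Rwu but no z with Rwz and Rzu.
Valid on: B.

B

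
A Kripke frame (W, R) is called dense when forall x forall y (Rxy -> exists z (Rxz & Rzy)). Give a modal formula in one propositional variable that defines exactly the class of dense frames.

□□s → □s

This is density; the standard corresponding axiom is C4: □□s → □s.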